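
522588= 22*23754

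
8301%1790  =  1141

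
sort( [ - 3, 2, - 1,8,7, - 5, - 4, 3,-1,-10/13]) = [- 5,-4, - 3, - 1,  -  1,-10/13, 2, 3, 7, 8]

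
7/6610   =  7/6610 = 0.00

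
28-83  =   - 55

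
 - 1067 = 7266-8333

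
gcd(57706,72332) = 2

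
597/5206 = 597/5206 = 0.11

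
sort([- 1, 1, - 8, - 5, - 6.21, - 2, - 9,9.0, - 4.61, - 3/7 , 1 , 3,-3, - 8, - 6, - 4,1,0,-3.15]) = [ - 9, - 8,-8, - 6.21 , - 6,  -  5, - 4.61, -4, - 3.15, - 3, - 2, - 1, - 3/7, 0,1,1, 1 , 3,9.0 ] 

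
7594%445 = 29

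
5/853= 5/853 =0.01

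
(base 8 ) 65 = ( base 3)1222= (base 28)1p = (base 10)53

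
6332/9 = 6332/9 = 703.56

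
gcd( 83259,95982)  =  3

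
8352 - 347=8005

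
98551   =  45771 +52780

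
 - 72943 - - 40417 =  - 32526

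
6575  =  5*1315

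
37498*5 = 187490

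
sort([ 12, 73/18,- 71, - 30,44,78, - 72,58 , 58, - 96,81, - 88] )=[-96, - 88, - 72, - 71, - 30, 73/18,12,44,58,58, 78,81 ]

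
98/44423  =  98/44423 =0.00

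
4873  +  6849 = 11722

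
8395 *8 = 67160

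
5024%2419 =186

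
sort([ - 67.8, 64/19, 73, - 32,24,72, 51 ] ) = [-67.8, - 32,64/19, 24,  51,  72,73]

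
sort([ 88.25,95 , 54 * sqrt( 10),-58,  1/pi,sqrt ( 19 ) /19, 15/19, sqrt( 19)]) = [ - 58, sqrt( 19) /19, 1/pi,  15/19,sqrt(  19),88.25, 95, 54*sqrt( 10) ] 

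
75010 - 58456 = 16554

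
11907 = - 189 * (-63)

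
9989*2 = 19978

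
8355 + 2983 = 11338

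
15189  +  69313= 84502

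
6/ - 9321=  -  1 + 3105/3107 = - 0.00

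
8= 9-1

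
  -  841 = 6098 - 6939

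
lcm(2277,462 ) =31878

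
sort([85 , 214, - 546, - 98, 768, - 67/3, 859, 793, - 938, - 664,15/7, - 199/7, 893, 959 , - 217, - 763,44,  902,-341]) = [  -  938,-763, - 664, - 546, - 341,-217 , - 98, - 199/7, - 67/3,15/7, 44, 85,214,  768, 793 , 859 , 893,902, 959] 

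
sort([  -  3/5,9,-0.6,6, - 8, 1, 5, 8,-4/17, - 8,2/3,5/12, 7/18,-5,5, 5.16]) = [-8, - 8, - 5, - 3/5, - 0.6, - 4/17,7/18,5/12,  2/3, 1, 5, 5,5.16,6,8 , 9]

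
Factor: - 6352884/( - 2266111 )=2^2 * 3^3* 19^ ( - 1 ) * 41^( - 1 )*59^1*997^1*2909^( - 1)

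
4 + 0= 4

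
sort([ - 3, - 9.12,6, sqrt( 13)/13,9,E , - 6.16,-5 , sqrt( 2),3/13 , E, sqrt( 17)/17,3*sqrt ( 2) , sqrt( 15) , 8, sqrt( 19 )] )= [ - 9.12,-6.16, - 5, - 3,3/13, sqrt( 17)/17,  sqrt (13 )/13,sqrt(2), E,E,sqrt( 15), 3*sqrt( 2 ), sqrt( 19 ),  6,8,9 ]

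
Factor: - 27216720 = -2^4 * 3^2*5^1*  103^1 * 367^1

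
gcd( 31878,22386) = 42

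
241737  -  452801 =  - 211064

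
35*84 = 2940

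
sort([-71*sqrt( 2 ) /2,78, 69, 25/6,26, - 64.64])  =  [  -  64.64,-71 *sqrt( 2 ) /2, 25/6, 26,69 , 78]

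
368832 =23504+345328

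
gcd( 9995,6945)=5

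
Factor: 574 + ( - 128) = 2^1*223^1= 446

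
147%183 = 147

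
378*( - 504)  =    -  190512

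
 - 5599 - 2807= - 8406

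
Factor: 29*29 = 29^2 = 841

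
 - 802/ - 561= 802/561 = 1.43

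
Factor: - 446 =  - 2^1*223^1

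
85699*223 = 19110877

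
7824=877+6947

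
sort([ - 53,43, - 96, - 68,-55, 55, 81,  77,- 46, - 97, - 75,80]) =[- 97, - 96 ,-75, - 68, - 55, - 53,-46, 43,55,77,  80,81] 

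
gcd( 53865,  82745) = 95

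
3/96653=3/96653 = 0.00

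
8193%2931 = 2331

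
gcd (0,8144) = 8144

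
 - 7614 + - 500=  - 8114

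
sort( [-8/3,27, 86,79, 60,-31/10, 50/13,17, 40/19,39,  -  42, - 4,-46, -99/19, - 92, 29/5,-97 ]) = [-97, - 92, -46,-42, - 99/19,-4, - 31/10 , - 8/3,40/19, 50/13,29/5 , 17, 27, 39, 60 , 79, 86]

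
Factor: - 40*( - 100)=4000 = 2^5*5^3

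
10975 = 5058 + 5917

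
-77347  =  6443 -83790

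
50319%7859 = 3165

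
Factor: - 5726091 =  - 3^1 * 7^2* 38953^1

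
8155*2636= 21496580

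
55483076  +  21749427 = 77232503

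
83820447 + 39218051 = 123038498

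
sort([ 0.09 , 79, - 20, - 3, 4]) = [ - 20, - 3, 0.09, 4, 79]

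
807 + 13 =820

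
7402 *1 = 7402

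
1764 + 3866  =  5630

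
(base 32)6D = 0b11001101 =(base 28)79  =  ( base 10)205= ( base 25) 85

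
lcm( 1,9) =9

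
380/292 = 1 + 22/73 =1.30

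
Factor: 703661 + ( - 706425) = -2^2*691^1=- 2764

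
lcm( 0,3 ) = 0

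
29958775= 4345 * 6895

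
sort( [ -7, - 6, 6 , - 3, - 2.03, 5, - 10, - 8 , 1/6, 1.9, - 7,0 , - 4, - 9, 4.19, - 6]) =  [ - 10, - 9, - 8, - 7, - 7, - 6,  -  6, - 4, - 3, - 2.03,0, 1/6,1.9,4.19 , 5,6 ]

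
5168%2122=924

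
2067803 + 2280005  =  4347808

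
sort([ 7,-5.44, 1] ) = [ - 5.44,1, 7] 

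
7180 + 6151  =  13331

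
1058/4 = 264+1/2 = 264.50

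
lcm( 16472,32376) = 938904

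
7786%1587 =1438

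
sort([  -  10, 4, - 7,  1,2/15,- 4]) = [ - 10,-7,- 4,2/15,1,4 ] 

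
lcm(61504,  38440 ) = 307520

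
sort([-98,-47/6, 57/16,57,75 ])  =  [-98,-47/6,57/16,  57, 75 ]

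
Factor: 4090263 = 3^1 * 19^1*73^1*983^1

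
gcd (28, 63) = 7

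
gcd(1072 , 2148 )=4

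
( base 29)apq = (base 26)DE9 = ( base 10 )9161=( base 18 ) 1a4h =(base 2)10001111001001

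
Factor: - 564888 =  - 2^3 * 3^1*23537^1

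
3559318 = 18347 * 194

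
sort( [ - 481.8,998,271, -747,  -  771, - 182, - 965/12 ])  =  [ - 771, - 747, - 481.8, - 182,  -  965/12,271, 998]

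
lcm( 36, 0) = 0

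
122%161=122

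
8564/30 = 4282/15 = 285.47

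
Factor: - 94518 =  - 2^1*3^2*59^1 * 89^1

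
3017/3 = 3017/3 = 1005.67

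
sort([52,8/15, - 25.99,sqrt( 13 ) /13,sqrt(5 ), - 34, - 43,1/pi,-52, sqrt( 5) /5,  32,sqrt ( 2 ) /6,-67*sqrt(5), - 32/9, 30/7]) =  [ - 67*sqrt( 5), - 52 , - 43, - 34, - 25.99, - 32/9, sqrt(2)/6,  sqrt (13) /13,1/pi,sqrt(5 ) /5,8/15,sqrt ( 5 ),30/7,32, 52]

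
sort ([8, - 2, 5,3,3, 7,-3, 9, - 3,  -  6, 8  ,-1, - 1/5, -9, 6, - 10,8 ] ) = [-10, - 9,-6,-3,  -  3, - 2, - 1, - 1/5,3, 3,5,6,7, 8, 8, 8, 9 ] 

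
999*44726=44681274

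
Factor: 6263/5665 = 5^( - 1 ) * 11^( - 1)*103^( - 1)*6263^1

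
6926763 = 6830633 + 96130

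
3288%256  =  216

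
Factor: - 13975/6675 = - 559/267=- 3^(  -  1 )*13^1*43^1*89^( - 1 ) 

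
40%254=40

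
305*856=261080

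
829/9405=829/9405=0.09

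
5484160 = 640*8569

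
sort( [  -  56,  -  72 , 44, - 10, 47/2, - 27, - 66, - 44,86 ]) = [ - 72,-66, - 56,-44, - 27, - 10,47/2 , 44  ,  86]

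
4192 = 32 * 131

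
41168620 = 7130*5774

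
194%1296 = 194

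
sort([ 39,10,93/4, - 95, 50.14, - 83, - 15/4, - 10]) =[-95, - 83,-10, - 15/4,10,93/4,39, 50.14]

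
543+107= 650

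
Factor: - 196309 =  - 109^1*1801^1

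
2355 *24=56520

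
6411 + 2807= 9218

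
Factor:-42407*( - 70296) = 2981042472 = 2^3*3^1 * 29^1*101^1 * 42407^1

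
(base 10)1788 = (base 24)32c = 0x6fc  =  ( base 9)2406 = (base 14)91A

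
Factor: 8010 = 2^1*3^2*5^1*89^1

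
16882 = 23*734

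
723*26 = 18798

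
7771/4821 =1 + 2950/4821 = 1.61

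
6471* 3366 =21781386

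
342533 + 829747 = 1172280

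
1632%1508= 124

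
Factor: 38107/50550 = 2^(  -  1)*3^ ( -1)*5^ ( - 2)*53^1 * 337^( - 1)* 719^1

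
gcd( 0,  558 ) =558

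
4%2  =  0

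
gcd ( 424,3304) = 8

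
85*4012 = 341020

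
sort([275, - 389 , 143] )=[ - 389,  143, 275] 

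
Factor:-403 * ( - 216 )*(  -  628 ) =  - 2^5 *3^3 * 13^1*31^1*157^1= - 54666144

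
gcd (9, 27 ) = 9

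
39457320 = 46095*856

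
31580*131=4136980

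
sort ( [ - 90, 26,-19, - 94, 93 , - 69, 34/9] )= [-94,-90 , - 69, - 19,34/9,  26,93 ]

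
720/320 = 2 + 1/4=2.25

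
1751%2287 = 1751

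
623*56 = 34888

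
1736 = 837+899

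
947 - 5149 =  - 4202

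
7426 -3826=3600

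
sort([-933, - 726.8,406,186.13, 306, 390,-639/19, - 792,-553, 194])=[ - 933,-792 , -726.8, - 553,  -  639/19, 186.13, 194,306,390, 406]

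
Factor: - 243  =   - 3^5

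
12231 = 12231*1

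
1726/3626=863/1813 = 0.48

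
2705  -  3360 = -655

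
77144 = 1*77144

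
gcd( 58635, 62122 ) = 1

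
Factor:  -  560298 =  -  2^1*3^1*93383^1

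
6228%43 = 36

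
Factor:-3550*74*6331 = - 2^2*5^2*13^1*37^1 * 71^1*487^1 = - 1663153700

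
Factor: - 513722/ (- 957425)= 2^1*5^( - 2)*7^ (-1)*11^1*19^1*1229^1*5471^( - 1)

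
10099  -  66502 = - 56403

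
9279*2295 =21295305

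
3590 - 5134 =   -  1544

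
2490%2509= 2490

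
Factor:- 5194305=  - 3^2*5^1*  115429^1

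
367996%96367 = 78895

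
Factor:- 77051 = -13^1 * 5927^1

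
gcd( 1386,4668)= 6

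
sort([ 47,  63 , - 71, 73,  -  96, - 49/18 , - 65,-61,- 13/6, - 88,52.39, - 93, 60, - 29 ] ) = [ - 96,  -  93 ,  -  88, - 71,  -  65,  -  61, - 29, - 49/18, - 13/6,47, 52.39,60, 63 , 73 ]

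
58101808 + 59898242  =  118000050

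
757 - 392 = 365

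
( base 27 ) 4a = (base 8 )166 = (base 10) 118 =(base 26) 4E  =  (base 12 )9A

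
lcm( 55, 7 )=385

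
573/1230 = 191/410 = 0.47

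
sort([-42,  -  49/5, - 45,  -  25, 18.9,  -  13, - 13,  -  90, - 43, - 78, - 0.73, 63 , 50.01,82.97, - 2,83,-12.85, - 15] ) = [ - 90, -78, - 45, - 43,-42, - 25, -15,  -  13,  -  13,- 12.85, - 49/5, - 2 , - 0.73, 18.9, 50.01,63, 82.97, 83] 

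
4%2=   0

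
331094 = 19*17426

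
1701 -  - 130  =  1831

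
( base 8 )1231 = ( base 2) 1010011001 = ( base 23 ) 15L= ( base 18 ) 20h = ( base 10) 665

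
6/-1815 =  -  2/605  =  -0.00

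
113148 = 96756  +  16392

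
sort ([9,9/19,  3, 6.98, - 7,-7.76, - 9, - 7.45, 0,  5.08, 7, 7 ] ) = [ - 9, - 7.76, - 7.45, - 7, 0, 9/19, 3, 5.08, 6.98,7, 7, 9]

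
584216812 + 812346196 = 1396563008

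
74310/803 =92 + 434/803 = 92.54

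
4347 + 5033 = 9380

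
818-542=276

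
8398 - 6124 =2274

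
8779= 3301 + 5478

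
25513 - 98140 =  -72627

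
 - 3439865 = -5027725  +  1587860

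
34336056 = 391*87816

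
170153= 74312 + 95841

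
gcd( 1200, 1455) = 15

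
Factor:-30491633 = -67^1 *455099^1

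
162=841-679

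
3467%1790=1677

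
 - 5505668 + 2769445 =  - 2736223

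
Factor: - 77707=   -7^1*17^1 *653^1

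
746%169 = 70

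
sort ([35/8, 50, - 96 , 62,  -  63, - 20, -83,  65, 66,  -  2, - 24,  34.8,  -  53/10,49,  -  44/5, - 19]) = [ - 96,-83, - 63, - 24,  -  20,- 19,  -  44/5, - 53/10, - 2  ,  35/8, 34.8, 49, 50, 62, 65, 66]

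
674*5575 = 3757550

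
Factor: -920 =-2^3*5^1* 23^1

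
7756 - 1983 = 5773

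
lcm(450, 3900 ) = 11700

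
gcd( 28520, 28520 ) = 28520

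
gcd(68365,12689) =1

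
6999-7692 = -693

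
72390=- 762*(  -  95 )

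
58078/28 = 2074 + 3/14 = 2074.21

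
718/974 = 359/487 = 0.74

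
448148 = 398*1126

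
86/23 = 3+17/23 = 3.74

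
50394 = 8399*6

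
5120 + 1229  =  6349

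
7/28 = 1/4= 0.25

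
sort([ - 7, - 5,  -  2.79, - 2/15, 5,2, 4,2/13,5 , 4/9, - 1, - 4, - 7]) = [ - 7, - 7 , - 5,  -  4, - 2.79, - 1,  -  2/15, 2/13,4/9 , 2, 4, 5 , 5]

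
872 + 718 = 1590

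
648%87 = 39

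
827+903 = 1730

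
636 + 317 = 953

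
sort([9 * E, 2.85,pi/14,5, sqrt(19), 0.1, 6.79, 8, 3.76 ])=[0.1, pi/14, 2.85 , 3.76,sqrt(19),5, 6.79, 8, 9 * E ] 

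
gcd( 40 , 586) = 2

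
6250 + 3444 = 9694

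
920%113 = 16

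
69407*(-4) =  - 277628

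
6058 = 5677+381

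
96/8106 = 16/1351= 0.01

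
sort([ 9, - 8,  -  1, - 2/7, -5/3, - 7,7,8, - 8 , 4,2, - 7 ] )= [ - 8, -8, - 7,  -  7, - 5/3, - 1, - 2/7,2,4,7, 8, 9]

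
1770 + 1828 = 3598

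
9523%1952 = 1715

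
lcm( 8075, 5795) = 492575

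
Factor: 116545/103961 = 5^1*163^1 * 727^(  -  1 )  =  815/727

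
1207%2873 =1207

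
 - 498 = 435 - 933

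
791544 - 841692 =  -50148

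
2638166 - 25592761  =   - 22954595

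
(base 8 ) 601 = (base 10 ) 385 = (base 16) 181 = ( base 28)DL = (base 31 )CD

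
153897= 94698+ 59199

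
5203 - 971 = 4232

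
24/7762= 12/3881 = 0.00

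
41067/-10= -41067/10 = - 4106.70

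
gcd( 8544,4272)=4272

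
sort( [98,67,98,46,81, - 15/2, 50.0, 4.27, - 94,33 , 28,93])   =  [ - 94,  -  15/2,4.27,28,33,46,50.0, 67 , 81,93,  98,98]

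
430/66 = 6 + 17/33 = 6.52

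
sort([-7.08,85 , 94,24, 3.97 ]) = [  -  7.08, 3.97, 24, 85 , 94 ] 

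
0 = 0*1767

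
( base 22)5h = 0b1111111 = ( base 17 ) 78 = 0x7F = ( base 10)127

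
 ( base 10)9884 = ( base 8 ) 23234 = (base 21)118E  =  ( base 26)EG4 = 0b10011010011100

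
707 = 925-218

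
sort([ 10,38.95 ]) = [10, 38.95 ] 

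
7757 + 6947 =14704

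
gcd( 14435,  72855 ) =5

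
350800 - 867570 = -516770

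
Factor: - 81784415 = -5^1*317^1*51599^1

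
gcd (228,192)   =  12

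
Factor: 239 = 239^1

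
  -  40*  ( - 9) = 360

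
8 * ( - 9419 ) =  - 75352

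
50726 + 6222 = 56948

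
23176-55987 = -32811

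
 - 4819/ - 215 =4819/215 = 22.41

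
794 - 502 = 292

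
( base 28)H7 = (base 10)483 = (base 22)LL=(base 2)111100011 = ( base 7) 1260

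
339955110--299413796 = 639368906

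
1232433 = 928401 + 304032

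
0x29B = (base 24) 13J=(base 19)1G2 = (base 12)477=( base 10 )667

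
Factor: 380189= 380189^1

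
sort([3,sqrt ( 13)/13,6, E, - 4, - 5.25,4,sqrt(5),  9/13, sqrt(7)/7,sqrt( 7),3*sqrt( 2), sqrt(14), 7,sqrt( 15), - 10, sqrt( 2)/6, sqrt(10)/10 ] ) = [-10, - 5.25, - 4, sqrt( 2)/6, sqrt( 13 )/13,sqrt ( 10)/10,sqrt(7)/7,9/13 , sqrt(5),sqrt(7),E,3 , sqrt( 14),sqrt(15 ),4, 3 * sqrt(2 ),6 , 7]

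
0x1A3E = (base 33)65j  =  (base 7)25405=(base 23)cg2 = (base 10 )6718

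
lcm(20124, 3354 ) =20124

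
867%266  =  69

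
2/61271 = 2/61271 = 0.00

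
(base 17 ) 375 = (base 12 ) 6a7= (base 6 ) 4331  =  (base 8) 1737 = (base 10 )991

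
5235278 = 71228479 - 65993201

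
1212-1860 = -648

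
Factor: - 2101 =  -11^1*191^1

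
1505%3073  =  1505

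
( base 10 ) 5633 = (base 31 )5QM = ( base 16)1601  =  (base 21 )CG5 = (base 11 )4261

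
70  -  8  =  62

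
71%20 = 11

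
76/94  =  38/47 = 0.81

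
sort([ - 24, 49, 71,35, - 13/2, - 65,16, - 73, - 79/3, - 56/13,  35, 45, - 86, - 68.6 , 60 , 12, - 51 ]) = [ - 86,-73, - 68.6 ,-65, - 51, - 79/3, - 24, - 13/2, - 56/13 , 12,16, 35 , 35, 45, 49 , 60,71]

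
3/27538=3/27538 = 0.00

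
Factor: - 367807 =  - 11^1*29^1*1153^1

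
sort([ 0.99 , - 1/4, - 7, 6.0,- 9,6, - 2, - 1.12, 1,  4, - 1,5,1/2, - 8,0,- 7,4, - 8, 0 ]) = [ - 9 , - 8, - 8, - 7, - 7, - 2, - 1.12, - 1, - 1/4,0,0,1/2,0.99, 1, 4,4,5, 6.0, 6 ]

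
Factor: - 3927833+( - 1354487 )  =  -2^4*5^1*66029^1 =-5282320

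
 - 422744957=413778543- 836523500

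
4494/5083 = 4494/5083=0.88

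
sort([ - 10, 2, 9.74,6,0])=[ - 10, 0, 2,6, 9.74]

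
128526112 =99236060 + 29290052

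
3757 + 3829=7586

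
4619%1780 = 1059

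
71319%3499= 1339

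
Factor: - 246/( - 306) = 41/51 = 3^( - 1 )*17^( - 1)*41^1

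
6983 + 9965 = 16948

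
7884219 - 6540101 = 1344118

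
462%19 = 6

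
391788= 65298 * 6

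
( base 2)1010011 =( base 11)76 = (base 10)83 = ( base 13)65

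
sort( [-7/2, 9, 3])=[  -  7/2,3 , 9]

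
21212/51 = 21212/51 = 415.92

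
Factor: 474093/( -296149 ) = -3^5*7^( - 1 )*1951^1*42307^( - 1 ) 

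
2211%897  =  417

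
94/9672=47/4836 = 0.01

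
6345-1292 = 5053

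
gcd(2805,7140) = 255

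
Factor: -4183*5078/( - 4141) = 2^1*41^( - 1)*47^1*89^1*101^( - 1)*2539^1 =21241274/4141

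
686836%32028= 14248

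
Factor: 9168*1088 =2^10 * 3^1*17^1*191^1= 9974784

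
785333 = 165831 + 619502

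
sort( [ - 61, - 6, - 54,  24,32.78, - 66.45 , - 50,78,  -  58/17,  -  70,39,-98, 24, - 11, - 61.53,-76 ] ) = [ - 98, - 76,-70, - 66.45, - 61.53,  -  61,-54, - 50, - 11, - 6, - 58/17,24, 24,32.78,39,  78]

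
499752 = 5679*88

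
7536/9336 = 314/389=0.81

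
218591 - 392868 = -174277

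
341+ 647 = 988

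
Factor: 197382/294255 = 65794/98085 = 2^1 *3^( - 1)*5^( - 1)*13^(- 1 )*67^1*491^1*503^( -1) 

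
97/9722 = 97/9722 = 0.01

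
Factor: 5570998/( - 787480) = - 2^(-2)*5^( - 1)*41^1*19687^ (-1)*67939^1 = - 2785499/393740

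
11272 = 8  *1409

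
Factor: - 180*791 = - 142380  =  - 2^2 * 3^2* 5^1*7^1 * 113^1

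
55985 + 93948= 149933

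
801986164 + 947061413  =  1749047577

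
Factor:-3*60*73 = -13140 = - 2^2*3^2*5^1*73^1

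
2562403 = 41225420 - 38663017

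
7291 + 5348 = 12639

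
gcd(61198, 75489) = 1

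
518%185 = 148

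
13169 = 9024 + 4145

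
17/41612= 17/41612 = 0.00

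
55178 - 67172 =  - 11994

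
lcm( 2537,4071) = 175053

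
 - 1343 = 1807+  - 3150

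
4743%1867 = 1009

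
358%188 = 170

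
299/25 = 11 + 24/25 = 11.96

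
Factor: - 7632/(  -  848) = 9 = 3^2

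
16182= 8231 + 7951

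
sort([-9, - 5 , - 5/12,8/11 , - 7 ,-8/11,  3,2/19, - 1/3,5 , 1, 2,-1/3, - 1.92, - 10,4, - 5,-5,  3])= [ - 10, - 9,-7, - 5, - 5,-5, - 1.92, - 8/11, - 5/12 , - 1/3, - 1/3,2/19,  8/11,1, 2, 3,3,4,  5] 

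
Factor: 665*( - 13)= - 8645 = - 5^1*7^1*13^1*19^1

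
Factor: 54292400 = 2^4*5^2*135731^1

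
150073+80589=230662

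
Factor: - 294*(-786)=231084 = 2^2*3^2*7^2*131^1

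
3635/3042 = 3635/3042 = 1.19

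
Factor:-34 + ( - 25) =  - 59^1 = - 59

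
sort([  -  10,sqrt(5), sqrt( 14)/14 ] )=[-10,  sqrt(14)/14,sqrt(5) ]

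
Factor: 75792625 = 5^3*606341^1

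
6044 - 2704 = 3340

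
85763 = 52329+33434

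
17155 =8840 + 8315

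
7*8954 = 62678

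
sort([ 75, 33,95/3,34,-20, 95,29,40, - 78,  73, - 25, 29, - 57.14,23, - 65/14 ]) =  [ - 78, - 57.14, - 25,-20, - 65/14,23,29,29,  95/3,33,34,  40,73,75,95 ] 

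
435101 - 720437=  - 285336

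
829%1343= 829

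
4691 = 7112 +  - 2421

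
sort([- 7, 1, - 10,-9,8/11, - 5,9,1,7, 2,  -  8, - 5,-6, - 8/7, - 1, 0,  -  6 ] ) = [-10,  -  9 ,-8,-7,-6, - 6, - 5 , - 5, - 8/7, - 1,0,  8/11,1,1,2,7,9 ] 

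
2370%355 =240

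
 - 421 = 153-574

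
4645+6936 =11581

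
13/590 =13/590 = 0.02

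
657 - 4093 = -3436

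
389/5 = 77 + 4/5 = 77.80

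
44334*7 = 310338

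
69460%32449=4562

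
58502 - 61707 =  -3205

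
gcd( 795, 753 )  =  3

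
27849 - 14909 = 12940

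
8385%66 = 3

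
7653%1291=1198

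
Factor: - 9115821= - 3^4*11^1*13^1*787^1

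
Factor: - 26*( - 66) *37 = 2^2*3^1*11^1*13^1 *37^1 = 63492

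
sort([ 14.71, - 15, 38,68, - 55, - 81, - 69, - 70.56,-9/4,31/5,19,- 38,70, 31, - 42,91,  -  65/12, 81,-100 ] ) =[  -  100,-81, - 70.56, - 69, - 55,-42, - 38, - 15,- 65/12,-9/4,  31/5,14.71,19,31 , 38, 68, 70,81,91]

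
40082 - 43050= -2968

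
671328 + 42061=713389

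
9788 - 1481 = 8307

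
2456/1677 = 1 + 779/1677 =1.46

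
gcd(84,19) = 1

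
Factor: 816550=2^1*5^2*7^1* 2333^1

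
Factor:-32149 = - 13^1*2473^1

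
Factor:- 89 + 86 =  - 3 = -3^1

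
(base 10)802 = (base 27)12j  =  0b1100100010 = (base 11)66a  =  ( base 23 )1BK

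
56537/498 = 113 + 263/498 = 113.53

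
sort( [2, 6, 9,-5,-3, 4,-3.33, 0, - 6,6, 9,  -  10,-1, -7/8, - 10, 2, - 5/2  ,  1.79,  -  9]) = [ - 10,-10, - 9,-6,-5,-3.33, - 3,-5/2, - 1, - 7/8,0,1.79,2, 2,4,6,6,9, 9 ]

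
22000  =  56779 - 34779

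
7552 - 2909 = 4643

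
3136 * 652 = 2044672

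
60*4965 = 297900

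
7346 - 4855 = 2491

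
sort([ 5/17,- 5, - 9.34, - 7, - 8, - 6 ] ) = [ - 9.34, - 8, - 7, - 6, - 5, 5/17 ]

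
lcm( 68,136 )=136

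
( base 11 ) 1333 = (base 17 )5gd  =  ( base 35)1ef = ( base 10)1730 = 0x6c2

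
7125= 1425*5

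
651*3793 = 2469243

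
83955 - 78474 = 5481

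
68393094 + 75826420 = 144219514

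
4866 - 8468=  - 3602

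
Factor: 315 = 3^2*5^1*7^1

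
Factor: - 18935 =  - 5^1* 7^1 * 541^1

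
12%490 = 12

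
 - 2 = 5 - 7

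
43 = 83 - 40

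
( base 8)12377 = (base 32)57V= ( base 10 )5375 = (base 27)7A2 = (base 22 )b27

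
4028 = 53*76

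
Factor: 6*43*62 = 2^2*3^1*31^1*43^1 = 15996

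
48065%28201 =19864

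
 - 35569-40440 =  - 76009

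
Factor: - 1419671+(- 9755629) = - 2^2*3^3 *5^2 * 4139^1= - 11175300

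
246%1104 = 246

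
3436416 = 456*7536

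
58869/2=58869/2= 29434.50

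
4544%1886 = 772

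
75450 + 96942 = 172392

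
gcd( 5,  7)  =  1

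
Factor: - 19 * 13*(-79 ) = 13^1*19^1* 79^1 = 19513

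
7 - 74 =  - 67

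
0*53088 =0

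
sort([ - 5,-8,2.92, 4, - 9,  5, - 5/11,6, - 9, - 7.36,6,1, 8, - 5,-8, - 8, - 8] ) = [ - 9,- 9,-8, - 8 , - 8,- 8 ,-7.36 , - 5, - 5, - 5/11, 1,2.92,4, 5, 6, 6 , 8]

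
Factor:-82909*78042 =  - 2^1*3^1*  17^1*4877^1*  13007^1=- 6470384178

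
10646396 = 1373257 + 9273139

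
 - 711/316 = - 9/4=- 2.25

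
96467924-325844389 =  - 229376465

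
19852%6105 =1537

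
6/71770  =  3/35885 = 0.00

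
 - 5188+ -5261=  - 10449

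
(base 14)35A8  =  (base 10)9360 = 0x2490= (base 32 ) 94g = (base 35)7mf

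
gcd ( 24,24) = 24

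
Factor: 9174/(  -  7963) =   -  2^1*3^1*11^1  *  139^1 * 7963^(  -  1 )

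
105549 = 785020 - 679471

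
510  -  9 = 501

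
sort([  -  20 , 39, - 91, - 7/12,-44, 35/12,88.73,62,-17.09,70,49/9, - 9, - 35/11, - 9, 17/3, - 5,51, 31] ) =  [ - 91,  -  44 , - 20, - 17.09, - 9, - 9,  -  5, - 35/11,  -  7/12,35/12, 49/9, 17/3, 31,39,51 , 62,  70,88.73]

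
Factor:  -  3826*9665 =-2^1*5^1*1913^1*1933^1 = - 36978290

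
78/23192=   3/892 = 0.00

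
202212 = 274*738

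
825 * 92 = 75900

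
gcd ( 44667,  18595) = 1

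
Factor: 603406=2^1*301703^1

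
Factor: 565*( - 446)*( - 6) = 1511940  =  2^2*3^1*5^1*113^1*223^1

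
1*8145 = 8145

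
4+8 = 12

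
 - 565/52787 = - 1 + 52222/52787 = -0.01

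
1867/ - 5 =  - 1867/5=- 373.40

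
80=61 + 19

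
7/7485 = 7/7485 = 0.00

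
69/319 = 69/319 = 0.22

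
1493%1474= 19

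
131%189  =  131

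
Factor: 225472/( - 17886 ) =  -416/33 = - 2^5*3^ (-1) *11^(-1)*13^1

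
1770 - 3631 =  - 1861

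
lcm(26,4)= 52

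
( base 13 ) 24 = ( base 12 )26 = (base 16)1e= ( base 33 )U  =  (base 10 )30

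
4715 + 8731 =13446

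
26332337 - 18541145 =7791192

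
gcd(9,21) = 3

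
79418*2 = 158836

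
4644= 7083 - 2439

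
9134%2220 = 254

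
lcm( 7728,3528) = 162288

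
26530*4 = 106120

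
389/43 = 389/43 = 9.05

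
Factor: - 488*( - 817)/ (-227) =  - 2^3* 19^1*43^1*61^1*227^(-1 )=- 398696/227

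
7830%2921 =1988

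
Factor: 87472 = 2^4*7^1*11^1*71^1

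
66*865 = 57090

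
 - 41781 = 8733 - 50514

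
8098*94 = 761212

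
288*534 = 153792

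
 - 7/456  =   - 7/456 =- 0.02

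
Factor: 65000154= 2^1*3^1*47^1*53^1 * 4349^1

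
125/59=2  +  7/59 = 2.12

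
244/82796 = 61/20699=0.00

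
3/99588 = 1/33196 = 0.00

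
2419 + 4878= 7297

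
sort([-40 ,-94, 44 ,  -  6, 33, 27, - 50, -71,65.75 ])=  [ - 94,- 71, - 50, - 40,-6, 27, 33,44, 65.75 ]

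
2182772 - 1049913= 1132859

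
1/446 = 1/446 = 0.00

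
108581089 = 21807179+86773910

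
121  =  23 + 98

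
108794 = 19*5726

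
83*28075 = 2330225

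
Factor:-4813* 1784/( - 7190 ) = 2^2*5^( - 1 )*223^1*719^( - 1)* 4813^1=4293196/3595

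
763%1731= 763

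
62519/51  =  1225 + 44/51= 1225.86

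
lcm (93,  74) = 6882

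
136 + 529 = 665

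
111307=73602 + 37705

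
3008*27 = 81216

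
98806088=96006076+2800012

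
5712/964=1428/241 = 5.93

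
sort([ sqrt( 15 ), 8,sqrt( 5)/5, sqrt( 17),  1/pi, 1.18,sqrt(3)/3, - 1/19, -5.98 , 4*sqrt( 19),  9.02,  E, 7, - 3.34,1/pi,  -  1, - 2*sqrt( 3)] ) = [ - 5.98,  -  2 *sqrt( 3 ), - 3.34, - 1, - 1/19, 1/pi,1/pi,sqrt( 5)/5, sqrt( 3 ) /3 , 1.18, E , sqrt(15 ), sqrt( 17),7,8, 9.02,4*sqrt( 19 )]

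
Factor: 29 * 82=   2378= 2^1*29^1*41^1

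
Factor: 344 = 2^3*43^1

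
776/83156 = 194/20789 = 0.01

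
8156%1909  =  520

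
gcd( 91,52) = 13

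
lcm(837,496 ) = 13392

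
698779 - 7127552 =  - 6428773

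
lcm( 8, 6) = 24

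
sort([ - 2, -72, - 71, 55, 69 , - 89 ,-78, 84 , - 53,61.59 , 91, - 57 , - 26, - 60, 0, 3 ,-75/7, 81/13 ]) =[ - 89 , - 78, - 72 , - 71, - 60,-57, - 53 , - 26, -75/7, - 2, 0,  3,  81/13,  55,61.59, 69, 84, 91]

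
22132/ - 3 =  - 7378 + 2/3  =  - 7377.33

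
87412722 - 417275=86995447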